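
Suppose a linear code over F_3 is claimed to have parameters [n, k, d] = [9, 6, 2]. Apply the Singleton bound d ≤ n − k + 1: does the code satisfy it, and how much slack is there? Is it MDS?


Singleton RHS = n − k + 1 = 4, slack = 2, bound satisfied, not MDS.

Singleton bound: d ≤ n − k + 1.
Here n = 9, k = 6, so n − k + 1 = 4.
Given d = 2, check d ≤ 4: YES.
Slack = (n − k + 1) − d = 2.
The code is NOT MDS (slack = 2 > 0).
Description: the claimed parameters are [9, 6, 2]_3; such a code would be non-MDS.


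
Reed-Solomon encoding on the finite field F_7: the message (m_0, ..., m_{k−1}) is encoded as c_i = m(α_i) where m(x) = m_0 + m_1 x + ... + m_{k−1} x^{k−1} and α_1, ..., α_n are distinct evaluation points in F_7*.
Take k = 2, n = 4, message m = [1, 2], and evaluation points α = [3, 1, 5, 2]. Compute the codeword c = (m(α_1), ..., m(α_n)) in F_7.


c = [0, 3, 4, 5]

Message polynomial: m(x) = 1 + 2·x (mod 7).
For each evaluation point α_i, compute m(α_i) mod 7:
  α_1 = 3: Horner steps 2 → 0, so m(3) = 0.
  α_2 = 1: Horner steps 2 → 3, so m(1) = 3.
  α_3 = 5: Horner steps 2 → 4, so m(5) = 4.
  α_4 = 2: Horner steps 2 → 5, so m(2) = 5.
Codeword c = [0, 3, 4, 5] ∈ F_7^4.


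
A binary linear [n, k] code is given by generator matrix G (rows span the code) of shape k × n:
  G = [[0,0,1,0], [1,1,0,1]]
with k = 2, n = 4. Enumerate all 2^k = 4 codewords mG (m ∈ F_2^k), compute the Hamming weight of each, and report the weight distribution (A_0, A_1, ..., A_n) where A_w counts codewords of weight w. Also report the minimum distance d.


Weight distribution: A_0 = 1, A_1 = 1, A_3 = 1, A_4 = 1. Minimum distance d = 1.

Enumerate all 2^2 = 4 messages m ∈ F_2^2.
For each, compute codeword c = mG in F_2^4, then tally its weight.
  m = 00 → c = 0000, weight = 0.
  m = 10 → c = 0010, weight = 1.
  m = 01 → c = 1101, weight = 3.
  m = 11 → c = 1111, weight = 4.
Tally weights:
  weight 0: 1 codewords.
  weight 1: 1 codewords.
  weight 3: 1 codewords.
  weight 4: 1 codewords.
Minimum distance d = smallest w > 0 with A_w > 0 = 1.
Sanity: Σ A_w = 4 = 2^2 = 4 ✓.


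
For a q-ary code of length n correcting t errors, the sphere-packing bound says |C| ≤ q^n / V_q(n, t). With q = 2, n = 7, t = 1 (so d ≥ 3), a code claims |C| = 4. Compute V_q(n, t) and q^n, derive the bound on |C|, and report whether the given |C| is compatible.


V_q(n, t) = 8, q^n = 128, Hamming bound = 16, |C| = 4 ≤ bound (satisfied).

Step 1: Compute V_q(n, t) = Σ_{j=0}^1 C(n, j) (q−1)^j.
  j = 0: C(7,0)·(1)^0 = 1·1 = 1.
  j = 1: C(7,1)·(1)^1 = 7·1 = 7.
  V_q(n, t) = 1 + 7 = 8.
Step 2: q^n = 2^7 = 128.
Step 3: Hamming bound ⌊q^n / V_q(n,t)⌋ = ⌊128/8⌋ = 16.
Step 4: Compare |C| = 4 to 16: satisfied.
The claimed |C| lies below the Hamming bound.


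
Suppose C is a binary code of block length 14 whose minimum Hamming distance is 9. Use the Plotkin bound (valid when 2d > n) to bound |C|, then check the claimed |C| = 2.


Plotkin bound M ≤ 4; given |C| = 2 ≤ bound (satisfied).

Check applicability: 2d = 18, n = 14.
2d − n = 4 > 0, so Plotkin applies.
Compute d/(2d−n) = 9/4 ≈ 2.2500.
⌊d/(2d−n)⌋ = 2.
Plotkin bound: M ≤ 2·2 = 4.
Given |C| = 2, check: satisfied.
This |C| is below the Plotkin bound.


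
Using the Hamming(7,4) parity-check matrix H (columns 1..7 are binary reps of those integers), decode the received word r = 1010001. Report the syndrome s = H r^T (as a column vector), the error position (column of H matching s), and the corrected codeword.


s = (1, 0, 1)^T, error position = 5, corrected codeword c = 1010101

Compute s = H r^T mod 2 one row at a time:
  s_1 = 0 + 0 + 0 + 1 = 1 ≡ 1 (mod 2).
  s_2 = 0 + 1 + 0 + 1 = 2 ≡ 0 (mod 2).
  s_3 = 1 + 1 + 0 + 1 = 3 ≡ 1 (mod 2).
s = (1, 0, 1)^T — this equals column 5 of H (binary 101), so error is at position 5.
Correct: flip bit 5 of r = 1010001 to get c = 1010101.


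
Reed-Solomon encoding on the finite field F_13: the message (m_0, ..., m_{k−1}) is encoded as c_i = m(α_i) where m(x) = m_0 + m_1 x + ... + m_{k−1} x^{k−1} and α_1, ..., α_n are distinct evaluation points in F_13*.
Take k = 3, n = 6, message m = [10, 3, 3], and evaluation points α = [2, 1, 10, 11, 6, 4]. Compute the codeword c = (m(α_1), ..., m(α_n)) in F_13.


c = [2, 3, 2, 3, 6, 5]

Message polynomial: m(x) = 10 + 3·x + 3·x^2 (mod 13).
For each evaluation point α_i, compute m(α_i) mod 13:
  α_1 = 2: Horner steps 3 → 9 → 2, so m(2) = 2.
  α_2 = 1: Horner steps 3 → 6 → 3, so m(1) = 3.
  α_3 = 10: Horner steps 3 → 7 → 2, so m(10) = 2.
  α_4 = 11: Horner steps 3 → 10 → 3, so m(11) = 3.
  α_5 = 6: Horner steps 3 → 8 → 6, so m(6) = 6.
  α_6 = 4: Horner steps 3 → 2 → 5, so m(4) = 5.
Codeword c = [2, 3, 2, 3, 6, 5] ∈ F_13^6.


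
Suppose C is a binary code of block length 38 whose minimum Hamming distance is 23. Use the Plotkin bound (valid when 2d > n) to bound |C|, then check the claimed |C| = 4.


Plotkin bound M ≤ 4; given |C| = 4 ≤ bound (satisfied).

Check applicability: 2d = 46, n = 38.
2d − n = 8 > 0, so Plotkin applies.
Compute d/(2d−n) = 23/8 ≈ 2.8750.
⌊d/(2d−n)⌋ = 2.
Plotkin bound: M ≤ 2·2 = 4.
Given |C| = 4, check: satisfied.
This |C| is at the Plotkin bound.


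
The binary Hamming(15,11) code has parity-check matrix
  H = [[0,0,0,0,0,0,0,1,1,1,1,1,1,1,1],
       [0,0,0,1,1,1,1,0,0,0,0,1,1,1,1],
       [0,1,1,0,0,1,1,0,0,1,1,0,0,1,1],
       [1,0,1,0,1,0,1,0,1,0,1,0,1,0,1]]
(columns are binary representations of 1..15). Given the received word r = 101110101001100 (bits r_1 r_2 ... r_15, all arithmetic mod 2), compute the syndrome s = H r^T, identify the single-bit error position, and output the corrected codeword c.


s = (1, 1, 0, 0)^T, error position = 12, corrected codeword c = 101110101000100

Compute s = H r^T mod 2 one row at a time:
  s_1 = 0 + 1 + 0 + 0 + 1 + 1 + 0 + 0 = 3 ≡ 1 (mod 2).
  s_2 = 1 + 1 + 0 + 1 + 1 + 1 + 0 + 0 = 5 ≡ 1 (mod 2).
  s_3 = 0 + 1 + 0 + 1 + 0 + 0 + 0 + 0 = 2 ≡ 0 (mod 2).
  s_4 = 1 + 1 + 1 + 1 + 1 + 0 + 1 + 0 = 6 ≡ 0 (mod 2).
s = (1, 1, 0, 0)^T — this equals column 12 of H (binary 1100), so error is at position 12.
Correct: flip bit 12 of r = 101110101001100 to get c = 101110101000100.


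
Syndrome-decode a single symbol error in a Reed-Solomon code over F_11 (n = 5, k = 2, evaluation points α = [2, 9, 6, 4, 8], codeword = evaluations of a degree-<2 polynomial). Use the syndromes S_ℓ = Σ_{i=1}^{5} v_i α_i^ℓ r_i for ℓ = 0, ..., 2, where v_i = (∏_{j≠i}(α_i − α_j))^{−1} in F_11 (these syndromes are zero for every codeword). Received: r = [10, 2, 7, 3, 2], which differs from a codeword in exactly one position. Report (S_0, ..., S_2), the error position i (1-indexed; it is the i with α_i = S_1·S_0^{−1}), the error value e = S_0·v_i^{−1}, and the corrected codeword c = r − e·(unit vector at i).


S = (5, 7, 1), error at position 5, error magnitude e = 2, c = [10, 2, 7, 3, 0].

Step 1: column multipliers v_i = (∏_{j≠i}(α_i − α_j))^{−1} mod 11.
  i = 1 (α = 2): (2−9)(2−6)(2−4)(2−8) = (−7)·(−4)·(−2)·(−6) = 336 ≡ 6, so v_1 = 6^{−1} = 2 (mod 11).
  i = 2 (α = 9): (9−2)(9−6)(9−4)(9−8) = 7·3·5·1 = 105 ≡ 6, so v_2 = 6^{−1} = 2 (mod 11).
  i = 3 (α = 6): (6−2)(6−9)(6−4)(6−8) = 4·(−3)·2·(−2) = 48 ≡ 4, so v_3 = 4^{−1} = 3 (mod 11).
  i = 4 (α = 4): (4−2)(4−9)(4−6)(4−8) = 2·(−5)·(−2)·(−4) = −80 ≡ 8, so v_4 = 8^{−1} = 7 (mod 11).
  i = 5 (α = 8): (8−2)(8−9)(8−6)(8−4) = 6·(−1)·2·4 = −48 ≡ 7, so v_5 = 7^{−1} = 8 (mod 11).
  v = [2, 2, 3, 7, 8].
Step 2: syndromes of r = [10, 2, 7, 3, 2] (all sums mod 11).
  S_0 = Σ v_i r_i = 2·10 + 2·2 + 3·7 + 7·3 + 8·2 = 82 ≡ 5.
  S_1 = Σ v_i α_i r_i = 2·2·10 + 2·9·2 + 3·6·7 + 7·4·3 + 8·8·2 = 414 ≡ 7.
  α_i^2 mod 11 = [4, 4, 3, 5, 9].
  S_2 = Σ v_i α_i^2 r_i = 2·4·10 + 2·4·2 + 3·3·7 + 7·5·3 + 8·9·2 = 408 ≡ 1.
  S = (5, 7, 1) ≠ 0, so r is not a codeword (an error is present).
Step 3: locate the error. For a single error e at position i, S_ℓ = v_i·e·α_i^ℓ, so α_err = S_1/S_0.
  S_0^{−1} = 5^{−1} = 9 (mod 11), so α_err = 7·9 = 63 ≡ 8 = α_5. Error position i = 5.
  Consistency check: S_2/S_1 = 1·8 = 8 ≡ 8 = α_err ✓ (single-error assumption holds).
Step 4: error magnitude e = S_0/v_5 = S_0·∏_{j≠5}(α_5 − α_j) = 5·7 = 35 ≡ 2 (mod 11).
Step 5: correct position 5: c_5 = r_5 − e = 2 − 2 ≡ 0 (mod 11). Hence c = [10, 2, 7, 3, 0].
  Check: interpolating c through the α_i gives m(x) = 6 + 2·x (degree < 2) with m(α_i) = c_i for every i, so c is indeed a codeword.


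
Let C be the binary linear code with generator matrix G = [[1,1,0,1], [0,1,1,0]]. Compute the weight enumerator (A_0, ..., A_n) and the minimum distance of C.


Weight distribution: A_0 = 1, A_2 = 1, A_3 = 2. Minimum distance d = 2.

Enumerate all 2^2 = 4 messages m ∈ F_2^2.
For each, compute codeword c = mG in F_2^4, then tally its weight.
  m = 00 → c = 0000, weight = 0.
  m = 10 → c = 1101, weight = 3.
  m = 01 → c = 0110, weight = 2.
  m = 11 → c = 1011, weight = 3.
Tally weights:
  weight 0: 1 codewords.
  weight 2: 1 codewords.
  weight 3: 2 codewords.
Minimum distance d = smallest w > 0 with A_w > 0 = 2.
Sanity: Σ A_w = 4 = 2^2 = 4 ✓.


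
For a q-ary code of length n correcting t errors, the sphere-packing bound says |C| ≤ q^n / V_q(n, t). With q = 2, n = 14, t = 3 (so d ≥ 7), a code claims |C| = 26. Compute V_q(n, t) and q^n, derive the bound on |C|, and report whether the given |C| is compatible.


V_q(n, t) = 470, q^n = 16384, Hamming bound = 34, |C| = 26 ≤ bound (satisfied).

Step 1: Compute V_q(n, t) = Σ_{j=0}^3 C(n, j) (q−1)^j.
  j = 0: C(14,0)·(1)^0 = 1·1 = 1.
  j = 1: C(14,1)·(1)^1 = 14·1 = 14.
  j = 2: C(14,2)·(1)^2 = 91·1 = 91.
  j = 3: C(14,3)·(1)^3 = 364·1 = 364.
  V_q(n, t) = 1 + 14 + 91 + 364 = 470.
Step 2: q^n = 2^14 = 16384.
Step 3: Hamming bound ⌊q^n / V_q(n,t)⌋ = ⌊16384/470⌋ = 34.
Step 4: Compare |C| = 26 to 34: satisfied.
The claimed |C| lies below the Hamming bound.


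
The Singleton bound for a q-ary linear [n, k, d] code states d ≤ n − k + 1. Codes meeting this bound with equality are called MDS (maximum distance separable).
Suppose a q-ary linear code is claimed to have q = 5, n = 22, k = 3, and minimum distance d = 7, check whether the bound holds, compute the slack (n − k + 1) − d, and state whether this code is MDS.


Singleton RHS = n − k + 1 = 20, slack = 13, bound satisfied, not MDS.

Singleton bound: d ≤ n − k + 1.
Here n = 22, k = 3, so n − k + 1 = 20.
Given d = 7, check d ≤ 20: YES.
Slack = (n − k + 1) − d = 13.
The code is NOT MDS (slack = 13 > 0).
Description: the claimed parameters are [22, 3, 7]_5; such a code would be non-MDS.


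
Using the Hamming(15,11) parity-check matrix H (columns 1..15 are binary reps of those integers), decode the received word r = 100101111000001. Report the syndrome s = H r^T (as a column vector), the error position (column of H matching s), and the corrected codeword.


s = (1, 0, 1, 0)^T, error position = 10, corrected codeword c = 100101111100001

Compute s = H r^T mod 2 one row at a time:
  s_1 = 1 + 1 + 0 + 0 + 0 + 0 + 0 + 1 = 3 ≡ 1 (mod 2).
  s_2 = 1 + 0 + 1 + 1 + 0 + 0 + 0 + 1 = 4 ≡ 0 (mod 2).
  s_3 = 0 + 0 + 1 + 1 + 0 + 0 + 0 + 1 = 3 ≡ 1 (mod 2).
  s_4 = 1 + 0 + 0 + 1 + 1 + 0 + 0 + 1 = 4 ≡ 0 (mod 2).
s = (1, 0, 1, 0)^T — this equals column 10 of H (binary 1010), so error is at position 10.
Correct: flip bit 10 of r = 100101111000001 to get c = 100101111100001.


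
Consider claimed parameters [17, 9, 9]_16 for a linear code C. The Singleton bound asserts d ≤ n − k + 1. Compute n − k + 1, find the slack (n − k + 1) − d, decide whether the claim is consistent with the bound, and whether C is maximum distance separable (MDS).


Singleton RHS = n − k + 1 = 9, slack = 0, bound satisfied, MDS.

Singleton bound: d ≤ n − k + 1.
Here n = 17, k = 9, so n − k + 1 = 9.
Given d = 9, check d ≤ 9: YES.
Slack = (n − k + 1) − d = 0.
The code is MDS (slack = 0).
Description: the claimed parameters are [17, 9, 9]_16; such a code would be MDS (meets Singleton bound).


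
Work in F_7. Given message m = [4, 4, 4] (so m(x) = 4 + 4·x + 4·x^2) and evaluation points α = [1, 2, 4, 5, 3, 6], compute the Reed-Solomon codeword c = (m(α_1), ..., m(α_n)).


c = [5, 0, 0, 5, 3, 4]

Message polynomial: m(x) = 4 + 4·x + 4·x^2 (mod 7).
For each evaluation point α_i, compute m(α_i) mod 7:
  α_1 = 1: Horner steps 4 → 1 → 5, so m(1) = 5.
  α_2 = 2: Horner steps 4 → 5 → 0, so m(2) = 0.
  α_3 = 4: Horner steps 4 → 6 → 0, so m(4) = 0.
  α_4 = 5: Horner steps 4 → 3 → 5, so m(5) = 5.
  α_5 = 3: Horner steps 4 → 2 → 3, so m(3) = 3.
  α_6 = 6: Horner steps 4 → 0 → 4, so m(6) = 4.
Codeword c = [5, 0, 0, 5, 3, 4] ∈ F_7^6.


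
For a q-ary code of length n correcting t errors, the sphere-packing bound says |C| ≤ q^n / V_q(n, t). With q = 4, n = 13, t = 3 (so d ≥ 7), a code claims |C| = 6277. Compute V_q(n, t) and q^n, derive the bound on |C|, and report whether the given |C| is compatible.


V_q(n, t) = 8464, q^n = 67108864, Hamming bound = 7928, |C| = 6277 ≤ bound (satisfied).

Step 1: Compute V_q(n, t) = Σ_{j=0}^3 C(n, j) (q−1)^j.
  j = 0: C(13,0)·(3)^0 = 1·1 = 1.
  j = 1: C(13,1)·(3)^1 = 13·3 = 39.
  j = 2: C(13,2)·(3)^2 = 78·9 = 702.
  j = 3: C(13,3)·(3)^3 = 286·27 = 7722.
  V_q(n, t) = 1 + 39 + 702 + 7722 = 8464.
Step 2: q^n = 4^13 = 67108864.
Step 3: Hamming bound ⌊q^n / V_q(n,t)⌋ = ⌊67108864/8464⌋ = 7928.
Step 4: Compare |C| = 6277 to 7928: satisfied.
The claimed |C| lies below the Hamming bound.


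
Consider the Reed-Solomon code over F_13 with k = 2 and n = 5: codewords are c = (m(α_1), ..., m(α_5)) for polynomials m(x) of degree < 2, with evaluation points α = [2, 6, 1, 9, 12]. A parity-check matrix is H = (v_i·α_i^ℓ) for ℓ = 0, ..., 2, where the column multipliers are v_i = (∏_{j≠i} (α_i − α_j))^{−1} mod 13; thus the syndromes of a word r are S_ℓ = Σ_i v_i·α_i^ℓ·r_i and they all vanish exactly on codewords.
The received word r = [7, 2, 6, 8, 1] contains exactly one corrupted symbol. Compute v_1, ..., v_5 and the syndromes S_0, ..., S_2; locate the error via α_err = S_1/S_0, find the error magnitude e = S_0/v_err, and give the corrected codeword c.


S = (6, 6, 6), error at position 3, error magnitude e = 1, c = [7, 2, 5, 8, 1].

Step 1: column multipliers v_i = (∏_{j≠i}(α_i − α_j))^{−1} mod 13.
  i = 1 (α = 2): (2−6)(2−1)(2−9)(2−12) = (−4)·1·(−7)·(−10) = −280 ≡ 6, so v_1 = 6^{−1} = 11 (mod 13).
  i = 2 (α = 6): (6−2)(6−1)(6−9)(6−12) = 4·5·(−3)·(−6) = 360 ≡ 9, so v_2 = 9^{−1} = 3 (mod 13).
  i = 3 (α = 1): (1−2)(1−6)(1−9)(1−12) = (−1)·(−5)·(−8)·(−11) = 440 ≡ 11, so v_3 = 11^{−1} = 6 (mod 13).
  i = 4 (α = 9): (9−2)(9−6)(9−1)(9−12) = 7·3·8·(−3) = −504 ≡ 3, so v_4 = 3^{−1} = 9 (mod 13).
  i = 5 (α = 12): (12−2)(12−6)(12−1)(12−9) = 10·6·11·3 = 1980 ≡ 4, so v_5 = 4^{−1} = 10 (mod 13).
  v = [11, 3, 6, 9, 10].
Step 2: syndromes of r = [7, 2, 6, 8, 1] (all sums mod 13).
  S_0 = Σ v_i r_i = 11·7 + 3·2 + 6·6 + 9·8 + 10·1 = 201 ≡ 6.
  S_1 = Σ v_i α_i r_i = 11·2·7 + 3·6·2 + 6·1·6 + 9·9·8 + 10·12·1 = 994 ≡ 6.
  α_i^2 mod 13 = [4, 10, 1, 3, 1].
  S_2 = Σ v_i α_i^2 r_i = 11·4·7 + 3·10·2 + 6·1·6 + 9·3·8 + 10·1·1 = 630 ≡ 6.
  S = (6, 6, 6) ≠ 0, so r is not a codeword (an error is present).
Step 3: locate the error. For a single error e at position i, S_ℓ = v_i·e·α_i^ℓ, so α_err = S_1/S_0.
  S_0^{−1} = 6^{−1} = 11 (mod 13), so α_err = 6·11 = 66 ≡ 1 = α_3. Error position i = 3.
  Consistency check: S_2/S_1 = 6·11 = 66 ≡ 1 = α_err ✓ (single-error assumption holds).
Step 4: error magnitude e = S_0/v_3 = S_0·∏_{j≠3}(α_3 − α_j) = 6·11 = 66 ≡ 1 (mod 13).
Step 5: correct position 3: c_3 = r_3 − e = 6 − 1 ≡ 5 (mod 13). Hence c = [7, 2, 5, 8, 1].
  Check: interpolating c through the α_i gives m(x) = 3 + 2·x (degree < 2) with m(α_i) = c_i for every i, so c is indeed a codeword.


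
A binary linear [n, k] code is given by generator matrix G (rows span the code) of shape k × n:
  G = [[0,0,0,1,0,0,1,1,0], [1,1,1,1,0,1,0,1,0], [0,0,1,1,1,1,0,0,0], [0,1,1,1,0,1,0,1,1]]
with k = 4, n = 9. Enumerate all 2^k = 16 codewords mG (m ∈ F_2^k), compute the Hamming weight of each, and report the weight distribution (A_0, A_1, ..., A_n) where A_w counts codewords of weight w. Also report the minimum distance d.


Weight distribution: A_0 = 1, A_2 = 1, A_3 = 1, A_4 = 3, A_5 = 6, A_6 = 3, A_7 = 1. Minimum distance d = 2.

Enumerate all 2^4 = 16 messages m ∈ F_2^4.
For each, compute codeword c = mG in F_2^9, then tally its weight.
  m = 0000 → c = 000000000, weight = 0.
  m = 1000 → c = 000100110, weight = 3.
  m = 0100 → c = 111101010, weight = 6.
  m = 1100 → c = 111001100, weight = 5.
  m = 0010 → c = 001111000, weight = 4.
  m = 1010 → c = 001011110, weight = 5.
  m = 0110 → c = 110010010, weight = 4.
  m = 1110 → c = 110110100, weight = 5.
  m = 0001 → c = 011101011, weight = 6.
  m = 1001 → c = 011001101, weight = 5.
  m = 0101 → c = 100000001, weight = 2.
  m = 1101 → c = 100100111, weight = 5.
  m = 0011 → c = 010010011, weight = 4.
  m = 1011 → c = 010110101, weight = 5.
  m = 0111 → c = 101111001, weight = 6.
  m = 1111 → c = 101011111, weight = 7.
Tally weights:
  weight 0: 1 codewords.
  weight 2: 1 codewords.
  weight 3: 1 codewords.
  weight 4: 3 codewords.
  weight 5: 6 codewords.
  weight 6: 3 codewords.
  weight 7: 1 codewords.
Minimum distance d = smallest w > 0 with A_w > 0 = 2.
Sanity: Σ A_w = 16 = 2^4 = 16 ✓.


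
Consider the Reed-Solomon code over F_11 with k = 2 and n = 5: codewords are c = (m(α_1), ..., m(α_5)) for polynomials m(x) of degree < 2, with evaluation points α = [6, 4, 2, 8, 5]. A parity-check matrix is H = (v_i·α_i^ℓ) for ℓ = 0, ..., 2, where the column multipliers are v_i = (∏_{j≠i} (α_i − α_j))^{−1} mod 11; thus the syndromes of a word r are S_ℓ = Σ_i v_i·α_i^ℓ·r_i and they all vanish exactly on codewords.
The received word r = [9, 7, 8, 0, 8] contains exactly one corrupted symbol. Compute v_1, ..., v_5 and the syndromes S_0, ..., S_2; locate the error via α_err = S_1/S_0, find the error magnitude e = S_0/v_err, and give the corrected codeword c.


S = (3, 6, 1), error at position 3, error magnitude e = 3, c = [9, 7, 5, 0, 8].

Step 1: column multipliers v_i = (∏_{j≠i}(α_i − α_j))^{−1} mod 11.
  i = 1 (α = 6): (6−4)(6−2)(6−8)(6−5) = 2·4·(−2)·1 = −16 ≡ 6, so v_1 = 6^{−1} = 2 (mod 11).
  i = 2 (α = 4): (4−6)(4−2)(4−8)(4−5) = (−2)·2·(−4)·(−1) = −16 ≡ 6, so v_2 = 6^{−1} = 2 (mod 11).
  i = 3 (α = 2): (2−6)(2−4)(2−8)(2−5) = (−4)·(−2)·(−6)·(−3) = 144 ≡ 1, so v_3 = 1^{−1} = 1 (mod 11).
  i = 4 (α = 8): (8−6)(8−4)(8−2)(8−5) = 2·4·6·3 = 144 ≡ 1, so v_4 = 1^{−1} = 1 (mod 11).
  i = 5 (α = 5): (5−6)(5−4)(5−2)(5−8) = (−1)·1·3·(−3) = 9 ≡ 9, so v_5 = 9^{−1} = 5 (mod 11).
  v = [2, 2, 1, 1, 5].
Step 2: syndromes of r = [9, 7, 8, 0, 8] (all sums mod 11).
  S_0 = Σ v_i r_i = 2·9 + 2·7 + 1·8 + 1·0 + 5·8 = 80 ≡ 3.
  S_1 = Σ v_i α_i r_i = 2·6·9 + 2·4·7 + 1·2·8 + 1·8·0 + 5·5·8 = 380 ≡ 6.
  α_i^2 mod 11 = [3, 5, 4, 9, 3].
  S_2 = Σ v_i α_i^2 r_i = 2·3·9 + 2·5·7 + 1·4·8 + 1·9·0 + 5·3·8 = 276 ≡ 1.
  S = (3, 6, 1) ≠ 0, so r is not a codeword (an error is present).
Step 3: locate the error. For a single error e at position i, S_ℓ = v_i·e·α_i^ℓ, so α_err = S_1/S_0.
  S_0^{−1} = 3^{−1} = 4 (mod 11), so α_err = 6·4 = 24 ≡ 2 = α_3. Error position i = 3.
  Consistency check: S_2/S_1 = 1·2 = 2 ≡ 2 = α_err ✓ (single-error assumption holds).
Step 4: error magnitude e = S_0/v_3 = S_0·∏_{j≠3}(α_3 − α_j) = 3·1 = 3 ≡ 3 (mod 11).
Step 5: correct position 3: c_3 = r_3 − e = 8 − 3 ≡ 5 (mod 11). Hence c = [9, 7, 5, 0, 8].
  Check: interpolating c through the α_i gives m(x) = 3 + 1·x (degree < 2) with m(α_i) = c_i for every i, so c is indeed a codeword.


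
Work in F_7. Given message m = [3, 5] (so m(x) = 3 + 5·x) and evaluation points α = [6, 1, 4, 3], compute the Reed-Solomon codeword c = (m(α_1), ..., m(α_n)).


c = [5, 1, 2, 4]

Message polynomial: m(x) = 3 + 5·x (mod 7).
For each evaluation point α_i, compute m(α_i) mod 7:
  α_1 = 6: Horner steps 5 → 5, so m(6) = 5.
  α_2 = 1: Horner steps 5 → 1, so m(1) = 1.
  α_3 = 4: Horner steps 5 → 2, so m(4) = 2.
  α_4 = 3: Horner steps 5 → 4, so m(3) = 4.
Codeword c = [5, 1, 2, 4] ∈ F_7^4.


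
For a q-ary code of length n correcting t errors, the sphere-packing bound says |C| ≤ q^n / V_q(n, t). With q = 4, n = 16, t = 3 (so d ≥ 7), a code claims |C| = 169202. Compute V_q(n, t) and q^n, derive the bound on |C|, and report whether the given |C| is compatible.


V_q(n, t) = 16249, q^n = 4294967296, Hamming bound = 264321, |C| = 169202 ≤ bound (satisfied).

Step 1: Compute V_q(n, t) = Σ_{j=0}^3 C(n, j) (q−1)^j.
  j = 0: C(16,0)·(3)^0 = 1·1 = 1.
  j = 1: C(16,1)·(3)^1 = 16·3 = 48.
  j = 2: C(16,2)·(3)^2 = 120·9 = 1080.
  j = 3: C(16,3)·(3)^3 = 560·27 = 15120.
  V_q(n, t) = 1 + 48 + 1080 + 15120 = 16249.
Step 2: q^n = 4^16 = 4294967296.
Step 3: Hamming bound ⌊q^n / V_q(n,t)⌋ = ⌊4294967296/16249⌋ = 264321.
Step 4: Compare |C| = 169202 to 264321: satisfied.
The claimed |C| lies below the Hamming bound.


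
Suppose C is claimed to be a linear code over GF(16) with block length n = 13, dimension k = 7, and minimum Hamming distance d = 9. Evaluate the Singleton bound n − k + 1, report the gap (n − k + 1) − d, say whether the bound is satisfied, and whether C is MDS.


Singleton RHS = n − k + 1 = 7, slack = -2, bound violated (no such code; not MDS).

Singleton bound: d ≤ n − k + 1.
Here n = 13, k = 7, so n − k + 1 = 7.
Given d = 9, check d ≤ 7: NO.
Slack = (n − k + 1) − d = -2.
The slack is negative: d = 9 exceeds n − k + 1 = 7 by 2, so the Singleton bound is violated and no linear [13, 7, 9]_16 code can exist. In particular it is not MDS (MDS requires d = n − k + 1 exactly).
Description: the claimed parameters are [13, 7, 9]_16; such a code would be impossible (violates the Singleton bound).


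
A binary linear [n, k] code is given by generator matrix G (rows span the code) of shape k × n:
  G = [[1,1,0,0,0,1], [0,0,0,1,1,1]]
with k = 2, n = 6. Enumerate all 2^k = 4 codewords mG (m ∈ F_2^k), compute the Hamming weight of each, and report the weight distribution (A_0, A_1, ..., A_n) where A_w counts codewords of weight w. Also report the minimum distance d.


Weight distribution: A_0 = 1, A_3 = 2, A_4 = 1. Minimum distance d = 3.

Enumerate all 2^2 = 4 messages m ∈ F_2^2.
For each, compute codeword c = mG in F_2^6, then tally its weight.
  m = 00 → c = 000000, weight = 0.
  m = 10 → c = 110001, weight = 3.
  m = 01 → c = 000111, weight = 3.
  m = 11 → c = 110110, weight = 4.
Tally weights:
  weight 0: 1 codewords.
  weight 3: 2 codewords.
  weight 4: 1 codewords.
Minimum distance d = smallest w > 0 with A_w > 0 = 3.
Sanity: Σ A_w = 4 = 2^2 = 4 ✓.


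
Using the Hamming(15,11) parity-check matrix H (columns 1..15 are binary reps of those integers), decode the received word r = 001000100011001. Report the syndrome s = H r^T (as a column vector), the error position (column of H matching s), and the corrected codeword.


s = (1, 1, 0, 0)^T, error position = 12, corrected codeword c = 001000100010001

Compute s = H r^T mod 2 one row at a time:
  s_1 = 0 + 0 + 0 + 1 + 1 + 0 + 0 + 1 = 3 ≡ 1 (mod 2).
  s_2 = 0 + 0 + 0 + 1 + 1 + 0 + 0 + 1 = 3 ≡ 1 (mod 2).
  s_3 = 0 + 1 + 0 + 1 + 0 + 1 + 0 + 1 = 4 ≡ 0 (mod 2).
  s_4 = 0 + 1 + 0 + 1 + 0 + 1 + 0 + 1 = 4 ≡ 0 (mod 2).
s = (1, 1, 0, 0)^T — this equals column 12 of H (binary 1100), so error is at position 12.
Correct: flip bit 12 of r = 001000100011001 to get c = 001000100010001.


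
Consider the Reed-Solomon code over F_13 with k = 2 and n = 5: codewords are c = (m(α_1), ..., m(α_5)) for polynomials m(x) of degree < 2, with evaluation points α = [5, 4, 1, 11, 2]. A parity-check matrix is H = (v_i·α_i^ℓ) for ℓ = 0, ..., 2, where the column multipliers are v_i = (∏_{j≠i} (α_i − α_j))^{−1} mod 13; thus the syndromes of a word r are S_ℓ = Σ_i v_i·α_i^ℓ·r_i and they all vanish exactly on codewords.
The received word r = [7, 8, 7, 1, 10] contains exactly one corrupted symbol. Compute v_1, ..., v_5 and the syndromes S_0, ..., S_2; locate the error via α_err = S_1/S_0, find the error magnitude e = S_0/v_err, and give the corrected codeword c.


S = (3, 3, 3), error at position 3, error magnitude e = 9, c = [7, 8, 11, 1, 10].

Step 1: column multipliers v_i = (∏_{j≠i}(α_i − α_j))^{−1} mod 13.
  i = 1 (α = 5): (5−4)(5−1)(5−11)(5−2) = 1·4·(−6)·3 = −72 ≡ 6, so v_1 = 6^{−1} = 11 (mod 13).
  i = 2 (α = 4): (4−5)(4−1)(4−11)(4−2) = (−1)·3·(−7)·2 = 42 ≡ 3, so v_2 = 3^{−1} = 9 (mod 13).
  i = 3 (α = 1): (1−5)(1−4)(1−11)(1−2) = (−4)·(−3)·(−10)·(−1) = 120 ≡ 3, so v_3 = 3^{−1} = 9 (mod 13).
  i = 4 (α = 11): (11−5)(11−4)(11−1)(11−2) = 6·7·10·9 = 3780 ≡ 10, so v_4 = 10^{−1} = 4 (mod 13).
  i = 5 (α = 2): (2−5)(2−4)(2−1)(2−11) = (−3)·(−2)·1·(−9) = −54 ≡ 11, so v_5 = 11^{−1} = 6 (mod 13).
  v = [11, 9, 9, 4, 6].
Step 2: syndromes of r = [7, 8, 7, 1, 10] (all sums mod 13).
  S_0 = Σ v_i r_i = 11·7 + 9·8 + 9·7 + 4·1 + 6·10 = 276 ≡ 3.
  S_1 = Σ v_i α_i r_i = 11·5·7 + 9·4·8 + 9·1·7 + 4·11·1 + 6·2·10 = 900 ≡ 3.
  α_i^2 mod 13 = [12, 3, 1, 4, 4].
  S_2 = Σ v_i α_i^2 r_i = 11·12·7 + 9·3·8 + 9·1·7 + 4·4·1 + 6·4·10 = 1459 ≡ 3.
  S = (3, 3, 3) ≠ 0, so r is not a codeword (an error is present).
Step 3: locate the error. For a single error e at position i, S_ℓ = v_i·e·α_i^ℓ, so α_err = S_1/S_0.
  S_0^{−1} = 3^{−1} = 9 (mod 13), so α_err = 3·9 = 27 ≡ 1 = α_3. Error position i = 3.
  Consistency check: S_2/S_1 = 3·9 = 27 ≡ 1 = α_err ✓ (single-error assumption holds).
Step 4: error magnitude e = S_0/v_3 = S_0·∏_{j≠3}(α_3 − α_j) = 3·3 = 9 ≡ 9 (mod 13).
Step 5: correct position 3: c_3 = r_3 − e = 7 − 9 ≡ 11 (mod 13). Hence c = [7, 8, 11, 1, 10].
  Check: interpolating c through the α_i gives m(x) = 12 + 12·x (degree < 2) with m(α_i) = c_i for every i, so c is indeed a codeword.


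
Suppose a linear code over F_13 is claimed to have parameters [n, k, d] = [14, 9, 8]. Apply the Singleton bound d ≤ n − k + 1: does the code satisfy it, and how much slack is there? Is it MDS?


Singleton RHS = n − k + 1 = 6, slack = -2, bound violated (no such code; not MDS).

Singleton bound: d ≤ n − k + 1.
Here n = 14, k = 9, so n − k + 1 = 6.
Given d = 8, check d ≤ 6: NO.
Slack = (n − k + 1) − d = -2.
The slack is negative: d = 8 exceeds n − k + 1 = 6 by 2, so the Singleton bound is violated and no linear [14, 9, 8]_13 code can exist. In particular it is not MDS (MDS requires d = n − k + 1 exactly).
Description: the claimed parameters are [14, 9, 8]_13; such a code would be impossible (violates the Singleton bound).


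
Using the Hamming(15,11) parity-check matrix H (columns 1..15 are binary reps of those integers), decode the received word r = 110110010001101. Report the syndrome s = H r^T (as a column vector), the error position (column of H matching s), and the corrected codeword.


s = (0, 1, 0, 0)^T, error position = 4, corrected codeword c = 110010010001101

Compute s = H r^T mod 2 one row at a time:
  s_1 = 1 + 0 + 0 + 0 + 1 + 1 + 0 + 1 = 4 ≡ 0 (mod 2).
  s_2 = 1 + 1 + 0 + 0 + 1 + 1 + 0 + 1 = 5 ≡ 1 (mod 2).
  s_3 = 1 + 0 + 0 + 0 + 0 + 0 + 0 + 1 = 2 ≡ 0 (mod 2).
  s_4 = 1 + 0 + 1 + 0 + 0 + 0 + 1 + 1 = 4 ≡ 0 (mod 2).
s = (0, 1, 0, 0)^T — this equals column 4 of H (binary 0100), so error is at position 4.
Correct: flip bit 4 of r = 110110010001101 to get c = 110010010001101.


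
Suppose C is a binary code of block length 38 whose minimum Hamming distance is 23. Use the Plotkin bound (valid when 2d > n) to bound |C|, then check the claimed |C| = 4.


Plotkin bound M ≤ 4; given |C| = 4 ≤ bound (satisfied).

Check applicability: 2d = 46, n = 38.
2d − n = 8 > 0, so Plotkin applies.
Compute d/(2d−n) = 23/8 ≈ 2.8750.
⌊d/(2d−n)⌋ = 2.
Plotkin bound: M ≤ 2·2 = 4.
Given |C| = 4, check: satisfied.
This |C| is at the Plotkin bound.


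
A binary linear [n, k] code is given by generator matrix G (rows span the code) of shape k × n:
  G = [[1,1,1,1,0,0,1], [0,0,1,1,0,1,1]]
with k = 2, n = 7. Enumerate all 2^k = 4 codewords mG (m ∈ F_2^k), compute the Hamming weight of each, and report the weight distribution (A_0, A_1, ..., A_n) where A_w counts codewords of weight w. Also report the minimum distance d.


Weight distribution: A_0 = 1, A_3 = 1, A_4 = 1, A_5 = 1. Minimum distance d = 3.

Enumerate all 2^2 = 4 messages m ∈ F_2^2.
For each, compute codeword c = mG in F_2^7, then tally its weight.
  m = 00 → c = 0000000, weight = 0.
  m = 10 → c = 1111001, weight = 5.
  m = 01 → c = 0011011, weight = 4.
  m = 11 → c = 1100010, weight = 3.
Tally weights:
  weight 0: 1 codewords.
  weight 3: 1 codewords.
  weight 4: 1 codewords.
  weight 5: 1 codewords.
Minimum distance d = smallest w > 0 with A_w > 0 = 3.
Sanity: Σ A_w = 4 = 2^2 = 4 ✓.


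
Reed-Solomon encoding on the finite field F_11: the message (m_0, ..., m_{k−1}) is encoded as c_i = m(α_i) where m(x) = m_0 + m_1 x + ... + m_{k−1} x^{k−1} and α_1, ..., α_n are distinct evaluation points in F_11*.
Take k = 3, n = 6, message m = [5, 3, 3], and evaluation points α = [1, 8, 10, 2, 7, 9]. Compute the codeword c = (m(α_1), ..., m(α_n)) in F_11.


c = [0, 1, 5, 1, 8, 0]

Message polynomial: m(x) = 5 + 3·x + 3·x^2 (mod 11).
For each evaluation point α_i, compute m(α_i) mod 11:
  α_1 = 1: Horner steps 3 → 6 → 0, so m(1) = 0.
  α_2 = 8: Horner steps 3 → 5 → 1, so m(8) = 1.
  α_3 = 10: Horner steps 3 → 0 → 5, so m(10) = 5.
  α_4 = 2: Horner steps 3 → 9 → 1, so m(2) = 1.
  α_5 = 7: Horner steps 3 → 2 → 8, so m(7) = 8.
  α_6 = 9: Horner steps 3 → 8 → 0, so m(9) = 0.
Codeword c = [0, 1, 5, 1, 8, 0] ∈ F_11^6.


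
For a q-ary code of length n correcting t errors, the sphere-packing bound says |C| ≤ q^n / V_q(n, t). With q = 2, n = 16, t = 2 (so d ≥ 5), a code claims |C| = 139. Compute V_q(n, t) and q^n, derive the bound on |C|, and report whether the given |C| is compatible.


V_q(n, t) = 137, q^n = 65536, Hamming bound = 478, |C| = 139 ≤ bound (satisfied).

Step 1: Compute V_q(n, t) = Σ_{j=0}^2 C(n, j) (q−1)^j.
  j = 0: C(16,0)·(1)^0 = 1·1 = 1.
  j = 1: C(16,1)·(1)^1 = 16·1 = 16.
  j = 2: C(16,2)·(1)^2 = 120·1 = 120.
  V_q(n, t) = 1 + 16 + 120 = 137.
Step 2: q^n = 2^16 = 65536.
Step 3: Hamming bound ⌊q^n / V_q(n,t)⌋ = ⌊65536/137⌋ = 478.
Step 4: Compare |C| = 139 to 478: satisfied.
The claimed |C| lies below the Hamming bound.


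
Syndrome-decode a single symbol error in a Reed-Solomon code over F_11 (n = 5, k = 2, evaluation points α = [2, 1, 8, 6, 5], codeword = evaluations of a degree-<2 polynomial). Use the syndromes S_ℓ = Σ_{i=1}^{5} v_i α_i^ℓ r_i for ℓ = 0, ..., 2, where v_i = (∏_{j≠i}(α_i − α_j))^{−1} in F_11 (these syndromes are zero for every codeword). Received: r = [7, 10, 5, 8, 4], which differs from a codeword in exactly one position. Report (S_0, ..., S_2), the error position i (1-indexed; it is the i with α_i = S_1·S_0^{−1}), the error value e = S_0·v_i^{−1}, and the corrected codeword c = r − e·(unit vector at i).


S = (3, 6, 1), error at position 1, error magnitude e = 4, c = [3, 10, 5, 8, 4].

Step 1: column multipliers v_i = (∏_{j≠i}(α_i − α_j))^{−1} mod 11.
  i = 1 (α = 2): (2−1)(2−8)(2−6)(2−5) = 1·(−6)·(−4)·(−3) = −72 ≡ 5, so v_1 = 5^{−1} = 9 (mod 11).
  i = 2 (α = 1): (1−2)(1−8)(1−6)(1−5) = (−1)·(−7)·(−5)·(−4) = 140 ≡ 8, so v_2 = 8^{−1} = 7 (mod 11).
  i = 3 (α = 8): (8−2)(8−1)(8−6)(8−5) = 6·7·2·3 = 252 ≡ 10, so v_3 = 10^{−1} = 10 (mod 11).
  i = 4 (α = 6): (6−2)(6−1)(6−8)(6−5) = 4·5·(−2)·1 = −40 ≡ 4, so v_4 = 4^{−1} = 3 (mod 11).
  i = 5 (α = 5): (5−2)(5−1)(5−8)(5−6) = 3·4·(−3)·(−1) = 36 ≡ 3, so v_5 = 3^{−1} = 4 (mod 11).
  v = [9, 7, 10, 3, 4].
Step 2: syndromes of r = [7, 10, 5, 8, 4] (all sums mod 11).
  S_0 = Σ v_i r_i = 9·7 + 7·10 + 10·5 + 3·8 + 4·4 = 223 ≡ 3.
  S_1 = Σ v_i α_i r_i = 9·2·7 + 7·1·10 + 10·8·5 + 3·6·8 + 4·5·4 = 820 ≡ 6.
  α_i^2 mod 11 = [4, 1, 9, 3, 3].
  S_2 = Σ v_i α_i^2 r_i = 9·4·7 + 7·1·10 + 10·9·5 + 3·3·8 + 4·3·4 = 892 ≡ 1.
  S = (3, 6, 1) ≠ 0, so r is not a codeword (an error is present).
Step 3: locate the error. For a single error e at position i, S_ℓ = v_i·e·α_i^ℓ, so α_err = S_1/S_0.
  S_0^{−1} = 3^{−1} = 4 (mod 11), so α_err = 6·4 = 24 ≡ 2 = α_1. Error position i = 1.
  Consistency check: S_2/S_1 = 1·2 = 2 ≡ 2 = α_err ✓ (single-error assumption holds).
Step 4: error magnitude e = S_0/v_1 = S_0·∏_{j≠1}(α_1 − α_j) = 3·5 = 15 ≡ 4 (mod 11).
Step 5: correct position 1: c_1 = r_1 − e = 7 − 4 ≡ 3 (mod 11). Hence c = [3, 10, 5, 8, 4].
  Check: interpolating c through the α_i gives m(x) = 6 + 4·x (degree < 2) with m(α_i) = c_i for every i, so c is indeed a codeword.


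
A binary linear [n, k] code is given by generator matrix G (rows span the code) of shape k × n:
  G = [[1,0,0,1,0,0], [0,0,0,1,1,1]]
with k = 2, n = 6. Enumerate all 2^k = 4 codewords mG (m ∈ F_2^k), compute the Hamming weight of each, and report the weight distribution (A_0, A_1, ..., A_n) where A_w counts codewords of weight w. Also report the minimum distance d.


Weight distribution: A_0 = 1, A_2 = 1, A_3 = 2. Minimum distance d = 2.

Enumerate all 2^2 = 4 messages m ∈ F_2^2.
For each, compute codeword c = mG in F_2^6, then tally its weight.
  m = 00 → c = 000000, weight = 0.
  m = 10 → c = 100100, weight = 2.
  m = 01 → c = 000111, weight = 3.
  m = 11 → c = 100011, weight = 3.
Tally weights:
  weight 0: 1 codewords.
  weight 2: 1 codewords.
  weight 3: 2 codewords.
Minimum distance d = smallest w > 0 with A_w > 0 = 2.
Sanity: Σ A_w = 4 = 2^2 = 4 ✓.


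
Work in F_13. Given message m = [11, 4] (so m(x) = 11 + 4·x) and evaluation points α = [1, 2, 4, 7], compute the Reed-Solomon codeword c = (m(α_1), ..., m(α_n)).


c = [2, 6, 1, 0]

Message polynomial: m(x) = 11 + 4·x (mod 13).
For each evaluation point α_i, compute m(α_i) mod 13:
  α_1 = 1: Horner steps 4 → 2, so m(1) = 2.
  α_2 = 2: Horner steps 4 → 6, so m(2) = 6.
  α_3 = 4: Horner steps 4 → 1, so m(4) = 1.
  α_4 = 7: Horner steps 4 → 0, so m(7) = 0.
Codeword c = [2, 6, 1, 0] ∈ F_13^4.


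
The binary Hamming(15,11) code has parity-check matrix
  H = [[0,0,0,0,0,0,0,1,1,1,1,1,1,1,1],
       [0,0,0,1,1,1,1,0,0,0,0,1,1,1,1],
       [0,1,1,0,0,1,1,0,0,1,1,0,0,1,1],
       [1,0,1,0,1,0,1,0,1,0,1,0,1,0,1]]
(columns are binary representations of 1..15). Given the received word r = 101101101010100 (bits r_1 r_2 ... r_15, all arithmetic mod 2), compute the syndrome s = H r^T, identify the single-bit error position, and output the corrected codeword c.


s = (1, 0, 0, 0)^T, error position = 8, corrected codeword c = 101101111010100

Compute s = H r^T mod 2 one row at a time:
  s_1 = 0 + 1 + 0 + 1 + 0 + 1 + 0 + 0 = 3 ≡ 1 (mod 2).
  s_2 = 1 + 0 + 1 + 1 + 0 + 1 + 0 + 0 = 4 ≡ 0 (mod 2).
  s_3 = 0 + 1 + 1 + 1 + 0 + 1 + 0 + 0 = 4 ≡ 0 (mod 2).
  s_4 = 1 + 1 + 0 + 1 + 1 + 1 + 1 + 0 = 6 ≡ 0 (mod 2).
s = (1, 0, 0, 0)^T — this equals column 8 of H (binary 1000), so error is at position 8.
Correct: flip bit 8 of r = 101101101010100 to get c = 101101111010100.


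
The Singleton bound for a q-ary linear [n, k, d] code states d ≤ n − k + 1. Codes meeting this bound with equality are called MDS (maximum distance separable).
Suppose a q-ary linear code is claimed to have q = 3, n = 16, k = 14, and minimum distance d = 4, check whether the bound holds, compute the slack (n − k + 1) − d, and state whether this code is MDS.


Singleton RHS = n − k + 1 = 3, slack = -1, bound violated (no such code; not MDS).

Singleton bound: d ≤ n − k + 1.
Here n = 16, k = 14, so n − k + 1 = 3.
Given d = 4, check d ≤ 3: NO.
Slack = (n − k + 1) − d = -1.
The slack is negative: d = 4 exceeds n − k + 1 = 3 by 1, so the Singleton bound is violated and no linear [16, 14, 4]_3 code can exist. In particular it is not MDS (MDS requires d = n − k + 1 exactly).
Description: the claimed parameters are [16, 14, 4]_3; such a code would be impossible (violates the Singleton bound).


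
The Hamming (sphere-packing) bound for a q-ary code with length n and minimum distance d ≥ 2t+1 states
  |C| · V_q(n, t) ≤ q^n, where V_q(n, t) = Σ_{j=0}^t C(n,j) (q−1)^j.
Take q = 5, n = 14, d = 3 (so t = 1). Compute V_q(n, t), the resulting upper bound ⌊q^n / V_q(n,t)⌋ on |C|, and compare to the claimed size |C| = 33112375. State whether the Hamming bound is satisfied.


V_q(n, t) = 57, q^n = 6103515625, Hamming bound = 107079221, |C| = 33112375 ≤ bound (satisfied).

Step 1: Compute V_q(n, t) = Σ_{j=0}^1 C(n, j) (q−1)^j.
  j = 0: C(14,0)·(4)^0 = 1·1 = 1.
  j = 1: C(14,1)·(4)^1 = 14·4 = 56.
  V_q(n, t) = 1 + 56 = 57.
Step 2: q^n = 5^14 = 6103515625.
Step 3: Hamming bound ⌊q^n / V_q(n,t)⌋ = ⌊6103515625/57⌋ = 107079221.
Step 4: Compare |C| = 33112375 to 107079221: satisfied.
The claimed |C| lies below the Hamming bound.


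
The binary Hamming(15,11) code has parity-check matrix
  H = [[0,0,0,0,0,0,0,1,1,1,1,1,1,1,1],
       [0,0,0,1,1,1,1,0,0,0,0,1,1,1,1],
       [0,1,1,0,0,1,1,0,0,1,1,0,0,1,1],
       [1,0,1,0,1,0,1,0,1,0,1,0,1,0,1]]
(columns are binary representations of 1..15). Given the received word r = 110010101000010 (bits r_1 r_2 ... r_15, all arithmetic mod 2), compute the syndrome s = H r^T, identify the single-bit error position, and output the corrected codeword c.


s = (0, 1, 1, 0)^T, error position = 6, corrected codeword c = 110011101000010

Compute s = H r^T mod 2 one row at a time:
  s_1 = 0 + 1 + 0 + 0 + 0 + 0 + 1 + 0 = 2 ≡ 0 (mod 2).
  s_2 = 0 + 1 + 0 + 1 + 0 + 0 + 1 + 0 = 3 ≡ 1 (mod 2).
  s_3 = 1 + 0 + 0 + 1 + 0 + 0 + 1 + 0 = 3 ≡ 1 (mod 2).
  s_4 = 1 + 0 + 1 + 1 + 1 + 0 + 0 + 0 = 4 ≡ 0 (mod 2).
s = (0, 1, 1, 0)^T — this equals column 6 of H (binary 0110), so error is at position 6.
Correct: flip bit 6 of r = 110010101000010 to get c = 110011101000010.


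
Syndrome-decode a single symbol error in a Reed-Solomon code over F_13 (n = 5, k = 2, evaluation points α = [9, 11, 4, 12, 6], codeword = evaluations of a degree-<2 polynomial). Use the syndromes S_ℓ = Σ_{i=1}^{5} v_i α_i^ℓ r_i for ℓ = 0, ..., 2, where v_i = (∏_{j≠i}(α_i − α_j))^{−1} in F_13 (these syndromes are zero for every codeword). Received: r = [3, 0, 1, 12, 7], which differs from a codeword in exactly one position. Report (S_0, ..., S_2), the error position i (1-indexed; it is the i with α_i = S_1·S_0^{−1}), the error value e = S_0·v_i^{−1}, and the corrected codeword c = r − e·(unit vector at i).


S = (7, 12, 2), error at position 2, error magnitude e = 4, c = [3, 9, 1, 12, 7].

Step 1: column multipliers v_i = (∏_{j≠i}(α_i − α_j))^{−1} mod 13.
  i = 1 (α = 9): (9−11)(9−4)(9−12)(9−6) = (−2)·5·(−3)·3 = 90 ≡ 12, so v_1 = 12^{−1} = 12 (mod 13).
  i = 2 (α = 11): (11−9)(11−4)(11−12)(11−6) = 2·7·(−1)·5 = −70 ≡ 8, so v_2 = 8^{−1} = 5 (mod 13).
  i = 3 (α = 4): (4−9)(4−11)(4−12)(4−6) = (−5)·(−7)·(−8)·(−2) = 560 ≡ 1, so v_3 = 1^{−1} = 1 (mod 13).
  i = 4 (α = 12): (12−9)(12−11)(12−4)(12−6) = 3·1·8·6 = 144 ≡ 1, so v_4 = 1^{−1} = 1 (mod 13).
  i = 5 (α = 6): (6−9)(6−11)(6−4)(6−12) = (−3)·(−5)·2·(−6) = −180 ≡ 2, so v_5 = 2^{−1} = 7 (mod 13).
  v = [12, 5, 1, 1, 7].
Step 2: syndromes of r = [3, 0, 1, 12, 7] (all sums mod 13).
  S_0 = Σ v_i r_i = 12·3 + 5·0 + 1·1 + 1·12 + 7·7 = 98 ≡ 7.
  S_1 = Σ v_i α_i r_i = 12·9·3 + 5·11·0 + 1·4·1 + 1·12·12 + 7·6·7 = 766 ≡ 12.
  α_i^2 mod 13 = [3, 4, 3, 1, 10].
  S_2 = Σ v_i α_i^2 r_i = 12·3·3 + 5·4·0 + 1·3·1 + 1·1·12 + 7·10·7 = 613 ≡ 2.
  S = (7, 12, 2) ≠ 0, so r is not a codeword (an error is present).
Step 3: locate the error. For a single error e at position i, S_ℓ = v_i·e·α_i^ℓ, so α_err = S_1/S_0.
  S_0^{−1} = 7^{−1} = 2 (mod 13), so α_err = 12·2 = 24 ≡ 11 = α_2. Error position i = 2.
  Consistency check: S_2/S_1 = 2·12 = 24 ≡ 11 = α_err ✓ (single-error assumption holds).
Step 4: error magnitude e = S_0/v_2 = S_0·∏_{j≠2}(α_2 − α_j) = 7·8 = 56 ≡ 4 (mod 13).
Step 5: correct position 2: c_2 = r_2 − e = 0 − 4 ≡ 9 (mod 13). Hence c = [3, 9, 1, 12, 7].
  Check: interpolating c through the α_i gives m(x) = 2 + 3·x (degree < 2) with m(α_i) = c_i for every i, so c is indeed a codeword.
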